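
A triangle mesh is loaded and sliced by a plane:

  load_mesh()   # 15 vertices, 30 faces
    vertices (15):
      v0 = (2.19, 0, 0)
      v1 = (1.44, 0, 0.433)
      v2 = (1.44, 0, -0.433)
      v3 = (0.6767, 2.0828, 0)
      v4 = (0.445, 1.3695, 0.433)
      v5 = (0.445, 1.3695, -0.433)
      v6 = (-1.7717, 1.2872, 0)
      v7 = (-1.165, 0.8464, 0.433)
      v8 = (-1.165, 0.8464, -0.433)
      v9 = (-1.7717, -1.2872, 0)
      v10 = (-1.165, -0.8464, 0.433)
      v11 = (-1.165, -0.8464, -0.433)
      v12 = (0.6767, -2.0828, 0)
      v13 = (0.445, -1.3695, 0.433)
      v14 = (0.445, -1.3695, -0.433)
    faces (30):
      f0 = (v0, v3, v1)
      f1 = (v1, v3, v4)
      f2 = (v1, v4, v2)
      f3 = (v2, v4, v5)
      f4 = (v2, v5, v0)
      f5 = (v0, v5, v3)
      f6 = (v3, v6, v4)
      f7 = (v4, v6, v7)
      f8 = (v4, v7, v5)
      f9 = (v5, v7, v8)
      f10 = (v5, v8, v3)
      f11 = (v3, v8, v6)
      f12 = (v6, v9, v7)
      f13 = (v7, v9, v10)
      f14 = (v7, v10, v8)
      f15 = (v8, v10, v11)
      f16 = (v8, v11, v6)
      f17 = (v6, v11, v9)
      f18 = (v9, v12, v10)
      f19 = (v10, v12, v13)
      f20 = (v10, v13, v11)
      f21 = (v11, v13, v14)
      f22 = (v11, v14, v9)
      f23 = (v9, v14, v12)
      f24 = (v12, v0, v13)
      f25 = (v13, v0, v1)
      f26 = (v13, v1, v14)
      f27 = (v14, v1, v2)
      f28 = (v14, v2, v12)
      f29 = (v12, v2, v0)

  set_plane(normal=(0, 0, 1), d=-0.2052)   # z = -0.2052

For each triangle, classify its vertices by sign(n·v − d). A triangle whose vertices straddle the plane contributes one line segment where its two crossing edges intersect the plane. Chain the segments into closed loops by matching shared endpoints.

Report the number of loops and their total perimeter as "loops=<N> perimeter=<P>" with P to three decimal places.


Straddling triangles (20 of 30):
  (v1,v4,v2) [++-] → (1.17827, 0.360245, -0.2052)–(1.44, 0, -0.2052)  len=0.4453
  (v2,v4,v5) [-+-] → (1.17827, 0.360245, -0.2052)–(0.445, 1.3695, -0.2052)  len=1.2475
  (v2,v5,v0) [--+] → (1.36304, 0.64901, -0.2052)–(1.83457, 0, -0.2052)  len=0.8022
  (v0,v5,v3) [+-+] → (1.36304, 0.64901, -0.2052)–(0.566897, 1.74476, -0.2052)  len=1.3544
  (v4,v7,v5) [++-] → (0.0214919, 1.2319, -0.2052)–(0.445, 1.3695, -0.2052)  len=0.4453
  (v5,v7,v8) [-+-] → (0.0214919, 1.2319, -0.2052)–(-1.165, 0.8464, -0.2052)  len=1.2475
  (v5,v8,v3) [--+] → (-0.196087, 1.49687, -0.2052)–(0.566897, 1.74476, -0.2052)  len=0.8022
  (v3,v8,v6) [+-+] → (-0.196087, 1.49687, -0.2052)–(-1.48418, 1.0783, -0.2052)  len=1.3544
  (v7,v10,v8) [++-] → (-1.165, 0.401112, -0.2052)–(-1.165, 0.8464, -0.2052)  len=0.4453
  (v8,v10,v11) [-+-] → (-1.165, 0.401112, -0.2052)–(-1.165, -0.8464, -0.2052)  len=1.2475
  (v8,v11,v6) [--+] → (-1.48418, 0.276081, -0.2052)–(-1.48418, 1.0783, -0.2052)  len=0.8022
  (v6,v11,v9) [+-+] → (-1.48418, 0.276081, -0.2052)–(-1.48418, -1.0783, -0.2052)  len=1.3544
  (v10,v13,v11) [++-] → (-0.741492, -0.984001, -0.2052)–(-1.165, -0.8464, -0.2052)  len=0.4453
  (v11,v13,v14) [-+-] → (-0.741492, -0.984001, -0.2052)–(0.445, -1.3695, -0.2052)  len=1.2475
  (v11,v14,v9) [--+] → (-0.721199, -1.3262, -0.2052)–(-1.48418, -1.0783, -0.2052)  len=0.8022
  (v9,v14,v12) [+-+] → (-0.721199, -1.3262, -0.2052)–(0.566897, -1.74476, -0.2052)  len=1.3544
  (v13,v1,v14) [++-] → (0.706733, -1.00926, -0.2052)–(0.445, -1.3695, -0.2052)  len=0.4453
  (v14,v1,v2) [-+-] → (0.706733, -1.00926, -0.2052)–(1.44, 0, -0.2052)  len=1.2475
  (v14,v2,v12) [--+] → (1.03843, -1.09575, -0.2052)–(0.566897, -1.74476, -0.2052)  len=0.8022
  (v12,v2,v0) [+-+] → (1.03843, -1.09575, -0.2052)–(1.83457, 0, -0.2052)  len=1.3544

Chained into 2 loop(s):
  loop 1: 10 segments, perimeter = 8.4641
  loop 2: 10 segments, perimeter = 10.7832
Total perimeter = 19.247

loops=2 perimeter=19.247


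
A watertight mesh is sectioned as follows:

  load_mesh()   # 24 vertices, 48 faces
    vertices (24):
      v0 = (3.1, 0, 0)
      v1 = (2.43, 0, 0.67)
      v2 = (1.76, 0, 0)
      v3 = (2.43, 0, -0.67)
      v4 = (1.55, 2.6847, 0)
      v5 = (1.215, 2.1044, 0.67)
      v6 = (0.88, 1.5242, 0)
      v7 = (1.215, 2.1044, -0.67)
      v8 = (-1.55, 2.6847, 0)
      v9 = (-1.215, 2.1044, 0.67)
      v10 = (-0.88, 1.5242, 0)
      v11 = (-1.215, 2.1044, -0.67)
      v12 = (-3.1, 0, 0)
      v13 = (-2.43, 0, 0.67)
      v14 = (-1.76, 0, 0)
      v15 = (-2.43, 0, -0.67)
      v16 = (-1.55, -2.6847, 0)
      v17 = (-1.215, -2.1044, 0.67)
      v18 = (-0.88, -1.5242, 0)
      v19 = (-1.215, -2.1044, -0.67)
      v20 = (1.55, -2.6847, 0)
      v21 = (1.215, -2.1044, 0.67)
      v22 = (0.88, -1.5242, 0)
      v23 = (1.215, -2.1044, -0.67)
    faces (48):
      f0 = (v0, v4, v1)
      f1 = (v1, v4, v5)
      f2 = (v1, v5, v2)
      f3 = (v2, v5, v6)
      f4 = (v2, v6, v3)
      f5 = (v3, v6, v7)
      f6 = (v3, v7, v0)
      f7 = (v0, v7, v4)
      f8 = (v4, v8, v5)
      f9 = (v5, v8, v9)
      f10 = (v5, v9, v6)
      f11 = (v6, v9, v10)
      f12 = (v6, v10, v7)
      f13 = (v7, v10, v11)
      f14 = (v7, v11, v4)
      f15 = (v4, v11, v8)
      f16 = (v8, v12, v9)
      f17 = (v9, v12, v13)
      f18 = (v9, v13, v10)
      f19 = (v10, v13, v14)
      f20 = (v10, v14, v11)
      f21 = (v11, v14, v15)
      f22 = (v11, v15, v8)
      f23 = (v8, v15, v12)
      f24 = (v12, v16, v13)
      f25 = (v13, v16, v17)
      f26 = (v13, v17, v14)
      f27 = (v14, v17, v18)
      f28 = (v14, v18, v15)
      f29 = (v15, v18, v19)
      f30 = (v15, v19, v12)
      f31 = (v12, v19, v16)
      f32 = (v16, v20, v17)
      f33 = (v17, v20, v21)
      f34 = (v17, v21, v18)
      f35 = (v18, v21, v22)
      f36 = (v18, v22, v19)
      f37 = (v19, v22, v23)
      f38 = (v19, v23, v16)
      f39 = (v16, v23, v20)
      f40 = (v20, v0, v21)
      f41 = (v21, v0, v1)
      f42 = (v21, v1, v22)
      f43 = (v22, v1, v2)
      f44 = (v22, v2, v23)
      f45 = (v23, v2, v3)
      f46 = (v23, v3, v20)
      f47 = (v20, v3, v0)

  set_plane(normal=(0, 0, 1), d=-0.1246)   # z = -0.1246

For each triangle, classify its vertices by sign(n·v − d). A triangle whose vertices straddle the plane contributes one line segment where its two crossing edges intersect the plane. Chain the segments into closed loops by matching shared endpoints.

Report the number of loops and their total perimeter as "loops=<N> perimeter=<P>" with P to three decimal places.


loops=2 perimeter=29.160

Straddling triangles (24 of 48):
  (v2,v6,v3) [++-] → (1.16825, 1.24074, -0.1246)–(1.8846, 0, -0.1246)  len=1.4327
  (v3,v6,v7) [-+-] → (1.16825, 1.24074, -0.1246)–(0.9423, 1.6321, -0.1246)  len=0.4519
  (v3,v7,v0) [--+] → (2.74945, 0.391356, -0.1246)–(2.9754, 0, -0.1246)  len=0.4519
  (v0,v7,v4) [+-+] → (2.74945, 0.391356, -0.1246)–(1.4877, 2.57678, -0.1246)  len=2.5235
  (v6,v10,v7) [++-] → (-0.490393, 1.6321, -0.1246)–(0.9423, 1.6321, -0.1246)  len=1.4327
  (v7,v10,v11) [-+-] → (-0.490393, 1.6321, -0.1246)–(-0.9423, 1.6321, -0.1246)  len=0.4519
  (v7,v11,v4) [--+] → (1.03579, 2.57678, -0.1246)–(1.4877, 2.57678, -0.1246)  len=0.4519
  (v4,v11,v8) [+-+] → (1.03579, 2.57678, -0.1246)–(-1.4877, 2.57678, -0.1246)  len=2.5235
  (v10,v14,v11) [++-] → (-1.65865, 0.391356, -0.1246)–(-0.9423, 1.6321, -0.1246)  len=1.4327
  (v11,v14,v15) [-+-] → (-1.65865, 0.391356, -0.1246)–(-1.8846, 0, -0.1246)  len=0.4519
  (v11,v15,v8) [--+] → (-1.71365, 2.18543, -0.1246)–(-1.4877, 2.57678, -0.1246)  len=0.4519
  (v8,v15,v12) [+-+] → (-1.71365, 2.18543, -0.1246)–(-2.9754, 0, -0.1246)  len=2.5235
  (v14,v18,v15) [++-] → (-1.16825, -1.24074, -0.1246)–(-1.8846, 0, -0.1246)  len=1.4327
  (v15,v18,v19) [-+-] → (-1.16825, -1.24074, -0.1246)–(-0.9423, -1.6321, -0.1246)  len=0.4519
  (v15,v19,v12) [--+] → (-2.74945, -0.391356, -0.1246)–(-2.9754, 0, -0.1246)  len=0.4519
  (v12,v19,v16) [+-+] → (-2.74945, -0.391356, -0.1246)–(-1.4877, -2.57678, -0.1246)  len=2.5235
  (v18,v22,v19) [++-] → (0.490393, -1.6321, -0.1246)–(-0.9423, -1.6321, -0.1246)  len=1.4327
  (v19,v22,v23) [-+-] → (0.490393, -1.6321, -0.1246)–(0.9423, -1.6321, -0.1246)  len=0.4519
  (v19,v23,v16) [--+] → (-1.03579, -2.57678, -0.1246)–(-1.4877, -2.57678, -0.1246)  len=0.4519
  (v16,v23,v20) [+-+] → (-1.03579, -2.57678, -0.1246)–(1.4877, -2.57678, -0.1246)  len=2.5235
  (v22,v2,v23) [++-] → (1.65865, -0.391356, -0.1246)–(0.9423, -1.6321, -0.1246)  len=1.4327
  (v23,v2,v3) [-+-] → (1.65865, -0.391356, -0.1246)–(1.8846, 0, -0.1246)  len=0.4519
  (v23,v3,v20) [--+] → (1.71365, -2.18543, -0.1246)–(1.4877, -2.57678, -0.1246)  len=0.4519
  (v20,v3,v0) [+-+] → (1.71365, -2.18543, -0.1246)–(2.9754, 0, -0.1246)  len=2.5235

Chained into 2 loop(s):
  loop 1: 12 segments, perimeter = 11.3076
  loop 2: 12 segments, perimeter = 17.8524
Total perimeter = 29.160


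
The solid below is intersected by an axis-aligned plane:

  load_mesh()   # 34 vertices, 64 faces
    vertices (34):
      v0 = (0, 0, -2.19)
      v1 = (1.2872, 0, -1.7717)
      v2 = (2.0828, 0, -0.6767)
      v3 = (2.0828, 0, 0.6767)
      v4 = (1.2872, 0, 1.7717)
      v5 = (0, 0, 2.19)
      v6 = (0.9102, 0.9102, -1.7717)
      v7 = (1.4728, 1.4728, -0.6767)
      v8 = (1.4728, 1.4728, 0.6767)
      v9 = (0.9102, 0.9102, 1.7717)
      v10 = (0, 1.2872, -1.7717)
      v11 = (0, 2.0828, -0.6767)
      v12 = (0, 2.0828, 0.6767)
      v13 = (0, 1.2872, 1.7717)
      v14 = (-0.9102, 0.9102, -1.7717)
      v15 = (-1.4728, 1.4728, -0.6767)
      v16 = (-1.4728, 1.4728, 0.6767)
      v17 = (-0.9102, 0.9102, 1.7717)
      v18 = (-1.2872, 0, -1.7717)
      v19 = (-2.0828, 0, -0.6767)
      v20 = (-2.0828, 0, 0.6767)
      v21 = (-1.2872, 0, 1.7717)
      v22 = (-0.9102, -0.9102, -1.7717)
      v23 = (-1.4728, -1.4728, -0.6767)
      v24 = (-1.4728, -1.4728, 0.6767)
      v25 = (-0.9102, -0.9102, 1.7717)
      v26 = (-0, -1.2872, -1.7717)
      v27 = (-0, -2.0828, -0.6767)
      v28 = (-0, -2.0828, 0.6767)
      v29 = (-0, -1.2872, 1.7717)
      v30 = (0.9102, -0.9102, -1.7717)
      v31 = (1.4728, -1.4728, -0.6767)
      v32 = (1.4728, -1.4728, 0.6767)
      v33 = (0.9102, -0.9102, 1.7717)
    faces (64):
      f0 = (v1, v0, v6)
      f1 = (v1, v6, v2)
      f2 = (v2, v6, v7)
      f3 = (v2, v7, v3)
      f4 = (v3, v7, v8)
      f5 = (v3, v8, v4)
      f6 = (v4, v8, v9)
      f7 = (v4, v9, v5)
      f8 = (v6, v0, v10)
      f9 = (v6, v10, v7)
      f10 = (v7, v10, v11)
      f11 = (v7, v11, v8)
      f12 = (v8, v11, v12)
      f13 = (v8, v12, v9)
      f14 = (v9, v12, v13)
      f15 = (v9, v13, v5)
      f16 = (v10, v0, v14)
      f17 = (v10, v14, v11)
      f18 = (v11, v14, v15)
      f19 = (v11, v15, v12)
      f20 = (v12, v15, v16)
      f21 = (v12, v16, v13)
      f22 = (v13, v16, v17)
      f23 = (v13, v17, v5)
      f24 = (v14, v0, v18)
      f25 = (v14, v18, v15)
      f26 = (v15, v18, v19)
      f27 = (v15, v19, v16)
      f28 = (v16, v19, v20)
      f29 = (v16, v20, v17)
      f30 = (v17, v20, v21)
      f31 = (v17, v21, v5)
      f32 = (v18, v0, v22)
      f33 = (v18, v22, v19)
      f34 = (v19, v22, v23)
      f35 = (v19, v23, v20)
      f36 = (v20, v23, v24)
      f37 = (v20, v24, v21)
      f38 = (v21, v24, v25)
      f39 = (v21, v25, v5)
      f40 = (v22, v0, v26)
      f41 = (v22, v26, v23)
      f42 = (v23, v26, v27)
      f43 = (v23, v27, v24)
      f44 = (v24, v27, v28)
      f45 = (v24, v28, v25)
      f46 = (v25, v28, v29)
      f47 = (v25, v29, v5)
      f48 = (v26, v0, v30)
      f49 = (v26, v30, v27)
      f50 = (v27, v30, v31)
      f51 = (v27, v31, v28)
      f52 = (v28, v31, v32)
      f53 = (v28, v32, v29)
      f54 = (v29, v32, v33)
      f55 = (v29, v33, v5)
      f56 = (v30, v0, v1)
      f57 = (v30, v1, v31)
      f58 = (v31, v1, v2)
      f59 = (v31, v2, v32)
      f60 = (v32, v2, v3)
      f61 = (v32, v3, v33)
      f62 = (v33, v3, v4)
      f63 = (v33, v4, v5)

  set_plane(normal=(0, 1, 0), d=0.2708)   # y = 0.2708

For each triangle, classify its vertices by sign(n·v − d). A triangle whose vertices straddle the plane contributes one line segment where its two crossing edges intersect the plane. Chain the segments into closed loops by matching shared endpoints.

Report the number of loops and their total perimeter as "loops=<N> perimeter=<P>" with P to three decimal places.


loops=1 perimeter=13.017

Straddling triangles (20 of 64):
  (v1,v0,v6) [--+] → (0.2708, 0.2708, -2.06555)–(1.17504, 0.2708, -1.7717)  len=0.9508
  (v1,v6,v2) [-+-] → (1.17504, 0.2708, -1.7717)–(1.73393, 0.2708, -1.00248)  len=0.9508
  (v2,v6,v7) [-++] → (1.73393, 0.2708, -1.00248)–(1.97064, 0.2708, -0.6767)  len=0.4027
  (v2,v7,v3) [-+-] → (1.97064, 0.2708, -0.6767)–(1.97064, 0.2708, 0.427854)  len=1.1046
  (v3,v7,v8) [-++] → (1.97064, 0.2708, 0.427854)–(1.97064, 0.2708, 0.6767)  len=0.2488
  (v3,v8,v4) [-+-] → (1.97064, 0.2708, 0.6767)–(1.32133, 0.2708, 1.57037)  len=1.1046
  (v4,v8,v9) [-++] → (1.32133, 0.2708, 1.57037)–(1.17504, 0.2708, 1.7717)  len=0.2489
  (v4,v9,v5) [-+-] → (1.17504, 0.2708, 1.7717)–(0.2708, 0.2708, 2.06555)  len=0.9508
  (v6,v0,v10) [+-+] → (0.2708, 0.2708, -2.06555)–(0, 0.2708, -2.102)  len=0.2732
  (v9,v13,v5) [++-] → (0, 0.2708, 2.102)–(0.2708, 0.2708, 2.06555)  len=0.2732
  (v10,v0,v14) [+-+] → (0, 0.2708, -2.102)–(-0.2708, 0.2708, -2.06555)  len=0.2732
  (v13,v17,v5) [++-] → (-0.2708, 0.2708, 2.06555)–(0, 0.2708, 2.102)  len=0.2732
  (v14,v0,v18) [+--] → (-0.2708, 0.2708, -2.06555)–(-1.17504, 0.2708, -1.7717)  len=0.9508
  (v14,v18,v15) [+-+] → (-1.17504, 0.2708, -1.7717)–(-1.32133, 0.2708, -1.57037)  len=0.2489
  (v15,v18,v19) [+--] → (-1.32133, 0.2708, -1.57037)–(-1.97064, 0.2708, -0.6767)  len=1.1046
  (v15,v19,v16) [+-+] → (-1.97064, 0.2708, -0.6767)–(-1.97064, 0.2708, -0.427854)  len=0.2488
  (v16,v19,v20) [+--] → (-1.97064, 0.2708, -0.427854)–(-1.97064, 0.2708, 0.6767)  len=1.1046
  (v16,v20,v17) [+-+] → (-1.97064, 0.2708, 0.6767)–(-1.73393, 0.2708, 1.00248)  len=0.4027
  (v17,v20,v21) [+--] → (-1.73393, 0.2708, 1.00248)–(-1.17504, 0.2708, 1.7717)  len=0.9508
  (v17,v21,v5) [+--] → (-1.17504, 0.2708, 1.7717)–(-0.2708, 0.2708, 2.06555)  len=0.9508

Chained into 1 loop(s):
  loop 1: 20 segments, perimeter = 13.0170
Total perimeter = 13.017


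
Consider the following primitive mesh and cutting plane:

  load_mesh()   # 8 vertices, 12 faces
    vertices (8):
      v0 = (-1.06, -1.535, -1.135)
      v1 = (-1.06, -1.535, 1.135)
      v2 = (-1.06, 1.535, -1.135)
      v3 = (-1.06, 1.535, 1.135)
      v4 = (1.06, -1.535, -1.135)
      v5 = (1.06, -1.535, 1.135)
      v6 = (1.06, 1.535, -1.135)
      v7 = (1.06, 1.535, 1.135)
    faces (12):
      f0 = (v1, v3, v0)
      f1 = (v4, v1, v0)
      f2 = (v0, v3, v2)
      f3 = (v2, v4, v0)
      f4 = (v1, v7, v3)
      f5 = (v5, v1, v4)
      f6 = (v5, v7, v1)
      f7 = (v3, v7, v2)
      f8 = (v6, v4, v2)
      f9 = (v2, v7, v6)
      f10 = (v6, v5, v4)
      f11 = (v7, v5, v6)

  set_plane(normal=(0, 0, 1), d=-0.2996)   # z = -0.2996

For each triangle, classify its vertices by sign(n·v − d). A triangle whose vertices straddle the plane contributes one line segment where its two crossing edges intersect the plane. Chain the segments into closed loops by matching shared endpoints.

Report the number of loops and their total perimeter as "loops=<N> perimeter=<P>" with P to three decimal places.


loops=1 perimeter=10.380

Straddling triangles (8 of 12):
  (v1,v3,v0) [++-] → (-1.06, -0.405186, -0.2996)–(-1.06, -1.535, -0.2996)  len=1.1298
  (v4,v1,v0) [-+-] → (0.279803, -1.535, -0.2996)–(-1.06, -1.535, -0.2996)  len=1.3398
  (v0,v3,v2) [-+-] → (-1.06, -0.405186, -0.2996)–(-1.06, 1.535, -0.2996)  len=1.9402
  (v5,v1,v4) [++-] → (0.279803, -1.535, -0.2996)–(1.06, -1.535, -0.2996)  len=0.7802
  (v3,v7,v2) [++-] → (-0.279803, 1.535, -0.2996)–(-1.06, 1.535, -0.2996)  len=0.7802
  (v2,v7,v6) [-+-] → (-0.279803, 1.535, -0.2996)–(1.06, 1.535, -0.2996)  len=1.3398
  (v6,v5,v4) [-+-] → (1.06, 0.405186, -0.2996)–(1.06, -1.535, -0.2996)  len=1.9402
  (v7,v5,v6) [++-] → (1.06, 0.405186, -0.2996)–(1.06, 1.535, -0.2996)  len=1.1298

Chained into 1 loop(s):
  loop 1: 8 segments, perimeter = 10.3800
Total perimeter = 10.380


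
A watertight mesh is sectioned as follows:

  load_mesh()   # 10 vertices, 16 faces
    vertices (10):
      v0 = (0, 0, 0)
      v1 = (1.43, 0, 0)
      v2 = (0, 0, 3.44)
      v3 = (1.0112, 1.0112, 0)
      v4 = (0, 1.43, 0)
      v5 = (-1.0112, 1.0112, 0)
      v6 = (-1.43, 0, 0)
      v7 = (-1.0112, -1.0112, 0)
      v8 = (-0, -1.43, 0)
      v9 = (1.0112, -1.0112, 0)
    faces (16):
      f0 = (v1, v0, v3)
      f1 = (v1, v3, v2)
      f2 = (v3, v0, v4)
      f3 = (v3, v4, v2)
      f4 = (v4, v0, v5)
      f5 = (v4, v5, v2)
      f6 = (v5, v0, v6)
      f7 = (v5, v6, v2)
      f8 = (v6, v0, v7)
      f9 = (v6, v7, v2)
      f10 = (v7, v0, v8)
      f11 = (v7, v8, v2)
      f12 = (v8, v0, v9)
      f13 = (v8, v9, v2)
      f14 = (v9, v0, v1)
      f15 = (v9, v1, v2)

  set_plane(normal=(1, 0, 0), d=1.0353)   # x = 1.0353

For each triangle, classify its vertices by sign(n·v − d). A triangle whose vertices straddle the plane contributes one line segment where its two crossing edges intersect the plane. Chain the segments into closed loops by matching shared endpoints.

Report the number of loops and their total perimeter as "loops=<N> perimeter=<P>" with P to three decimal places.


Straddling triangles (4 of 16):
  (v1,v0,v3) [+--] → (1.0353, 0, 0)–(1.0353, 0.95301, 0)  len=0.9530
  (v1,v3,v2) [+--] → (1.0353, 0.95301, 0)–(1.0353, 0, 0.949488)  len=1.3453
  (v9,v0,v1) [--+] → (1.0353, 0, 0)–(1.0353, -0.95301, 0)  len=0.9530
  (v9,v1,v2) [-+-] → (1.0353, -0.95301, 0)–(1.0353, 0, 0.949488)  len=1.3453

Chained into 1 loop(s):
  loop 1: 4 segments, perimeter = 4.5966
Total perimeter = 4.597

loops=1 perimeter=4.597


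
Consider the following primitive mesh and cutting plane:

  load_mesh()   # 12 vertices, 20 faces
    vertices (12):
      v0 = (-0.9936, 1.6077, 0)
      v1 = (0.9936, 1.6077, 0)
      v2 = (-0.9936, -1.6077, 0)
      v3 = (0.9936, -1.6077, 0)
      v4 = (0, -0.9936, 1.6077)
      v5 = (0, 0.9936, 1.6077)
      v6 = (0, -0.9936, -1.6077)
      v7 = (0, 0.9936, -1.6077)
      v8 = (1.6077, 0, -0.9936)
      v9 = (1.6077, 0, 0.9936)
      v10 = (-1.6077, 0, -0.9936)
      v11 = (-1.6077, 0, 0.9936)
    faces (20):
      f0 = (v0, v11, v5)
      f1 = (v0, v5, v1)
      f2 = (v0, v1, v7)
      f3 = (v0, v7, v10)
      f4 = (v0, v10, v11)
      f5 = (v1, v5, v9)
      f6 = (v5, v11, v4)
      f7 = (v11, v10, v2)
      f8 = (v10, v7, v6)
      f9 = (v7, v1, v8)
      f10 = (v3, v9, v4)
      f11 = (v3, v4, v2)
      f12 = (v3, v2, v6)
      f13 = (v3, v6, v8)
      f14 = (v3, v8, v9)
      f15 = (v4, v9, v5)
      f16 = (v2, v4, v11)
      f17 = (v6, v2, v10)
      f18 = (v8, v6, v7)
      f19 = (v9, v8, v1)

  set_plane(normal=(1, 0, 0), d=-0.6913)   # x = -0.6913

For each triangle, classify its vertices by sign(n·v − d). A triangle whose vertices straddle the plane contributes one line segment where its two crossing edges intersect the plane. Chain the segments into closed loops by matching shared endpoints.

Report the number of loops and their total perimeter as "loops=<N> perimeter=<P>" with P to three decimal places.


loops=1 perimeter=9.194

Straddling triangles (10 of 20):
  (v0,v11,v5) [--+] → (-0.6913, 0.566359, 1.34364)–(-0.6913, 1.42086, 0.489138)  len=1.2084
  (v0,v5,v1) [-++] → (-0.6913, 1.42086, 0.489138)–(-0.6913, 1.6077, 0)  len=0.5236
  (v0,v1,v7) [-++] → (-0.6913, 1.6077, 0)–(-0.6913, 1.42086, -0.489138)  len=0.5236
  (v0,v7,v10) [-+-] → (-0.6913, 1.42086, -0.489138)–(-0.6913, 0.566359, -1.34364)  len=1.2084
  (v5,v11,v4) [+-+] → (-0.6913, 0.566359, 1.34364)–(-0.6913, -0.566359, 1.34364)  len=1.1327
  (v10,v7,v6) [-++] → (-0.6913, 0.566359, -1.34364)–(-0.6913, -0.566359, -1.34364)  len=1.1327
  (v3,v4,v2) [++-] → (-0.6913, -1.42086, 0.489138)–(-0.6913, -1.6077, 0)  len=0.5236
  (v3,v2,v6) [+-+] → (-0.6913, -1.6077, 0)–(-0.6913, -1.42086, -0.489138)  len=0.5236
  (v2,v4,v11) [-+-] → (-0.6913, -1.42086, 0.489138)–(-0.6913, -0.566359, 1.34364)  len=1.2084
  (v6,v2,v10) [+--] → (-0.6913, -1.42086, -0.489138)–(-0.6913, -0.566359, -1.34364)  len=1.2084

Chained into 1 loop(s):
  loop 1: 10 segments, perimeter = 9.1937
Total perimeter = 9.194


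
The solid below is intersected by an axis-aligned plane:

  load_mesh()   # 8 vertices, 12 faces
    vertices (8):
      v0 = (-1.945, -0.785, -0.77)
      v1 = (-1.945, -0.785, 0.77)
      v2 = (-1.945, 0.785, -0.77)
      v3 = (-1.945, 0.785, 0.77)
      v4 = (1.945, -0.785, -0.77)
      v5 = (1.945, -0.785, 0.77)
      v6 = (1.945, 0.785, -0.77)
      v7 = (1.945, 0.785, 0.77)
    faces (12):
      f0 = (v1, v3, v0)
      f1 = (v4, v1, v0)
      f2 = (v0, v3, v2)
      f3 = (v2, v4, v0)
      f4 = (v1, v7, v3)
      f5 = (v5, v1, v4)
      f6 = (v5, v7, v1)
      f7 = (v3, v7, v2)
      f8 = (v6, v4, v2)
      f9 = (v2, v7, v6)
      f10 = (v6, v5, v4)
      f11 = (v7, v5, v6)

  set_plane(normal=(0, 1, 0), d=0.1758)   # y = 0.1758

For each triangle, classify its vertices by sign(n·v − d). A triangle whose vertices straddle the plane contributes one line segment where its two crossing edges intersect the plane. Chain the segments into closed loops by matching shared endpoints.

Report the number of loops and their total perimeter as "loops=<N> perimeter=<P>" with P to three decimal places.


loops=1 perimeter=10.860

Straddling triangles (8 of 12):
  (v1,v3,v0) [-+-] → (-1.945, 0.1758, 0.77)–(-1.945, 0.1758, 0.172441)  len=0.5976
  (v0,v3,v2) [-++] → (-1.945, 0.1758, 0.172441)–(-1.945, 0.1758, -0.77)  len=0.9424
  (v2,v4,v0) [+--] → (-0.435581, 0.1758, -0.77)–(-1.945, 0.1758, -0.77)  len=1.5094
  (v1,v7,v3) [-++] → (0.435581, 0.1758, 0.77)–(-1.945, 0.1758, 0.77)  len=2.3806
  (v5,v7,v1) [-+-] → (1.945, 0.1758, 0.77)–(0.435581, 0.1758, 0.77)  len=1.5094
  (v6,v4,v2) [+-+] → (1.945, 0.1758, -0.77)–(-0.435581, 0.1758, -0.77)  len=2.3806
  (v6,v5,v4) [+--] → (1.945, 0.1758, -0.172441)–(1.945, 0.1758, -0.77)  len=0.5976
  (v7,v5,v6) [+-+] → (1.945, 0.1758, 0.77)–(1.945, 0.1758, -0.172441)  len=0.9424

Chained into 1 loop(s):
  loop 1: 8 segments, perimeter = 10.8600
Total perimeter = 10.860


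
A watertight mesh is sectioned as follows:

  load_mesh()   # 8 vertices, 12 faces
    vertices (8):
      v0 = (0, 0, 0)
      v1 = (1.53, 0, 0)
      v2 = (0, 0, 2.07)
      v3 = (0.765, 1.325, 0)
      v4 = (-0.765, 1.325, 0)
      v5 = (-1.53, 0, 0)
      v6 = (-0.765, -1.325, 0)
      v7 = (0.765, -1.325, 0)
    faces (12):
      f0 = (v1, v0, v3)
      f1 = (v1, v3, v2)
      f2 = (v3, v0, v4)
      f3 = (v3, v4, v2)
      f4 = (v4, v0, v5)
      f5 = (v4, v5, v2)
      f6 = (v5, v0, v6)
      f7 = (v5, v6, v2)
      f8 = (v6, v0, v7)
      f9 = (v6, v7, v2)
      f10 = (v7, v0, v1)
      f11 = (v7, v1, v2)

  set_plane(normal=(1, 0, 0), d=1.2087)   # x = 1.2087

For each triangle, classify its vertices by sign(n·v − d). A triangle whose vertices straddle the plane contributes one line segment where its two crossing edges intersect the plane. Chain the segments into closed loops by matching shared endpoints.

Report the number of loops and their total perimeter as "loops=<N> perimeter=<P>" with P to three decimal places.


Straddling triangles (4 of 12):
  (v1,v0,v3) [+--] → (1.2087, 0, 0)–(1.2087, 0.5565, 0)  len=0.5565
  (v1,v3,v2) [+--] → (1.2087, 0.5565, 0)–(1.2087, 0, 0.4347)  len=0.7062
  (v7,v0,v1) [--+] → (1.2087, 0, 0)–(1.2087, -0.5565, 0)  len=0.5565
  (v7,v1,v2) [-+-] → (1.2087, -0.5565, 0)–(1.2087, 0, 0.4347)  len=0.7062

Chained into 1 loop(s):
  loop 1: 4 segments, perimeter = 2.5253
Total perimeter = 2.525

loops=1 perimeter=2.525


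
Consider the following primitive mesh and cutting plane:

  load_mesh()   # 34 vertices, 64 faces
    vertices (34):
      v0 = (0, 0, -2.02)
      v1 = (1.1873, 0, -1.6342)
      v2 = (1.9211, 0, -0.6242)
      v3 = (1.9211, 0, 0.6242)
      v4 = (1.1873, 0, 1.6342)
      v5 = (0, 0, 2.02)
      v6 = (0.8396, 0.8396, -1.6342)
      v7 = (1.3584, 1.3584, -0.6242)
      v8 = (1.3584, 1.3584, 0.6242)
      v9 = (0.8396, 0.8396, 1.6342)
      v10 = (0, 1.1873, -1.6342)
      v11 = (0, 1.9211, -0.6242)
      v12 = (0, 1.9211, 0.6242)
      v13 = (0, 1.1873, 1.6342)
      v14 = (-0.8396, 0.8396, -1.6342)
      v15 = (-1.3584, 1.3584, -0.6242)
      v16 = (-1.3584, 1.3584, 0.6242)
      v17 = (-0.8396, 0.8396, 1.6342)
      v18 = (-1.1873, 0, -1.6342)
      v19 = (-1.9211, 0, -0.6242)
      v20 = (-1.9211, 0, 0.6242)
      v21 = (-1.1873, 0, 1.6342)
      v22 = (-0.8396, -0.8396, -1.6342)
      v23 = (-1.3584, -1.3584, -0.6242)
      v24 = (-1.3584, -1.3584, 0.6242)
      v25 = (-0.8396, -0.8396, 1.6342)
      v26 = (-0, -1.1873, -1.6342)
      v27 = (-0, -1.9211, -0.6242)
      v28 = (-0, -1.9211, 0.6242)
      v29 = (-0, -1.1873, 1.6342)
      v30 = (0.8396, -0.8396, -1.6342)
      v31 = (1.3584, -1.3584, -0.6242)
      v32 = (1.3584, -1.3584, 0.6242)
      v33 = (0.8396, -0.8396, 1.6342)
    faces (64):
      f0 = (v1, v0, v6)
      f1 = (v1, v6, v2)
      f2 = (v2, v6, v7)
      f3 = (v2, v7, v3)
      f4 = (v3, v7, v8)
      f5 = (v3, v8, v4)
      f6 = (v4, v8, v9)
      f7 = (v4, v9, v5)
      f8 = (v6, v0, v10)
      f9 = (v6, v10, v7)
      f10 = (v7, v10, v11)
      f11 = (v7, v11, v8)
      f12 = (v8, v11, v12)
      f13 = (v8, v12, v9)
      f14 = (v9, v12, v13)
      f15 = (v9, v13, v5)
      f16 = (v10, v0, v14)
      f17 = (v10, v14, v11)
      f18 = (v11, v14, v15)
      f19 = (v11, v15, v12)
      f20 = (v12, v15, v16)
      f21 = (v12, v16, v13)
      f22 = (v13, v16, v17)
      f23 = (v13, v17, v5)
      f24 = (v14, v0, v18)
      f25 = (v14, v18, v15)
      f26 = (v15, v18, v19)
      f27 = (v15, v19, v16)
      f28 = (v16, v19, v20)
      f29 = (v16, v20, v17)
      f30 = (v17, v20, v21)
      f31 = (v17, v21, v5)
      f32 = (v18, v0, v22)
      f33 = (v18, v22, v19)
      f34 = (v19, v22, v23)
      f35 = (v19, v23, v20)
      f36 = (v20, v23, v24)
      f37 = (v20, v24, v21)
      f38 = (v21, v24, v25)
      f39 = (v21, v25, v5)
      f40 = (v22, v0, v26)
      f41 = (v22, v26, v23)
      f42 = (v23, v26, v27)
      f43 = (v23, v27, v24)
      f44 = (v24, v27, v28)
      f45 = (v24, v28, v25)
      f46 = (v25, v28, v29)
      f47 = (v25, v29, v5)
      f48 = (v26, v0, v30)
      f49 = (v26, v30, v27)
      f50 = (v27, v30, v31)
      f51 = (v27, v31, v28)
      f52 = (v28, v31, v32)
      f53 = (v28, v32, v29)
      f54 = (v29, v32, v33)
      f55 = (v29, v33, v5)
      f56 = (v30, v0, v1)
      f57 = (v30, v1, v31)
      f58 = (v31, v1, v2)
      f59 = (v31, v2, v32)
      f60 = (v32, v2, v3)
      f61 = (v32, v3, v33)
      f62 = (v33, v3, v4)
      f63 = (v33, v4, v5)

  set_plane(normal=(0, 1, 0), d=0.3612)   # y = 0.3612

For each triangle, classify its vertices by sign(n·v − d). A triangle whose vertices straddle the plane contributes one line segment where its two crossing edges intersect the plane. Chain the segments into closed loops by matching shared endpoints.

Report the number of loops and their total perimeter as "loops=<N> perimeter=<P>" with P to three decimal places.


loops=1 perimeter=11.794

Straddling triangles (20 of 64):
  (v1,v0,v6) [--+] → (0.3612, 0.3612, -1.85403)–(1.03772, 0.3612, -1.6342)  len=0.7113
  (v1,v6,v2) [-+-] → (1.03772, 0.3612, -1.6342)–(1.45583, 0.3612, -1.05871)  len=0.7113
  (v2,v6,v7) [-++] → (1.45583, 0.3612, -1.05871)–(1.77148, 0.3612, -0.6242)  len=0.5371
  (v2,v7,v3) [-+-] → (1.77148, 0.3612, -0.6242)–(1.77148, 0.3612, 0.292249)  len=0.9164
  (v3,v7,v8) [-++] → (1.77148, 0.3612, 0.292249)–(1.77148, 0.3612, 0.6242)  len=0.3320
  (v3,v8,v4) [-+-] → (1.77148, 0.3612, 0.6242)–(1.2328, 0.3612, 1.36564)  len=0.9165
  (v4,v8,v9) [-++] → (1.2328, 0.3612, 1.36564)–(1.03772, 0.3612, 1.6342)  len=0.3319
  (v4,v9,v5) [-+-] → (1.03772, 0.3612, 1.6342)–(0.3612, 0.3612, 1.85403)  len=0.7113
  (v6,v0,v10) [+-+] → (0.3612, 0.3612, -1.85403)–(0, 0.3612, -1.90263)  len=0.3645
  (v9,v13,v5) [++-] → (0, 0.3612, 1.90263)–(0.3612, 0.3612, 1.85403)  len=0.3645
  (v10,v0,v14) [+-+] → (0, 0.3612, -1.90263)–(-0.3612, 0.3612, -1.85403)  len=0.3645
  (v13,v17,v5) [++-] → (-0.3612, 0.3612, 1.85403)–(0, 0.3612, 1.90263)  len=0.3645
  (v14,v0,v18) [+--] → (-0.3612, 0.3612, -1.85403)–(-1.03772, 0.3612, -1.6342)  len=0.7113
  (v14,v18,v15) [+-+] → (-1.03772, 0.3612, -1.6342)–(-1.2328, 0.3612, -1.36564)  len=0.3319
  (v15,v18,v19) [+--] → (-1.2328, 0.3612, -1.36564)–(-1.77148, 0.3612, -0.6242)  len=0.9165
  (v15,v19,v16) [+-+] → (-1.77148, 0.3612, -0.6242)–(-1.77148, 0.3612, -0.292249)  len=0.3320
  (v16,v19,v20) [+--] → (-1.77148, 0.3612, -0.292249)–(-1.77148, 0.3612, 0.6242)  len=0.9164
  (v16,v20,v17) [+-+] → (-1.77148, 0.3612, 0.6242)–(-1.45583, 0.3612, 1.05871)  len=0.5371
  (v17,v20,v21) [+--] → (-1.45583, 0.3612, 1.05871)–(-1.03772, 0.3612, 1.6342)  len=0.7113
  (v17,v21,v5) [+--] → (-1.03772, 0.3612, 1.6342)–(-0.3612, 0.3612, 1.85403)  len=0.7113

Chained into 1 loop(s):
  loop 1: 20 segments, perimeter = 11.7936
Total perimeter = 11.794


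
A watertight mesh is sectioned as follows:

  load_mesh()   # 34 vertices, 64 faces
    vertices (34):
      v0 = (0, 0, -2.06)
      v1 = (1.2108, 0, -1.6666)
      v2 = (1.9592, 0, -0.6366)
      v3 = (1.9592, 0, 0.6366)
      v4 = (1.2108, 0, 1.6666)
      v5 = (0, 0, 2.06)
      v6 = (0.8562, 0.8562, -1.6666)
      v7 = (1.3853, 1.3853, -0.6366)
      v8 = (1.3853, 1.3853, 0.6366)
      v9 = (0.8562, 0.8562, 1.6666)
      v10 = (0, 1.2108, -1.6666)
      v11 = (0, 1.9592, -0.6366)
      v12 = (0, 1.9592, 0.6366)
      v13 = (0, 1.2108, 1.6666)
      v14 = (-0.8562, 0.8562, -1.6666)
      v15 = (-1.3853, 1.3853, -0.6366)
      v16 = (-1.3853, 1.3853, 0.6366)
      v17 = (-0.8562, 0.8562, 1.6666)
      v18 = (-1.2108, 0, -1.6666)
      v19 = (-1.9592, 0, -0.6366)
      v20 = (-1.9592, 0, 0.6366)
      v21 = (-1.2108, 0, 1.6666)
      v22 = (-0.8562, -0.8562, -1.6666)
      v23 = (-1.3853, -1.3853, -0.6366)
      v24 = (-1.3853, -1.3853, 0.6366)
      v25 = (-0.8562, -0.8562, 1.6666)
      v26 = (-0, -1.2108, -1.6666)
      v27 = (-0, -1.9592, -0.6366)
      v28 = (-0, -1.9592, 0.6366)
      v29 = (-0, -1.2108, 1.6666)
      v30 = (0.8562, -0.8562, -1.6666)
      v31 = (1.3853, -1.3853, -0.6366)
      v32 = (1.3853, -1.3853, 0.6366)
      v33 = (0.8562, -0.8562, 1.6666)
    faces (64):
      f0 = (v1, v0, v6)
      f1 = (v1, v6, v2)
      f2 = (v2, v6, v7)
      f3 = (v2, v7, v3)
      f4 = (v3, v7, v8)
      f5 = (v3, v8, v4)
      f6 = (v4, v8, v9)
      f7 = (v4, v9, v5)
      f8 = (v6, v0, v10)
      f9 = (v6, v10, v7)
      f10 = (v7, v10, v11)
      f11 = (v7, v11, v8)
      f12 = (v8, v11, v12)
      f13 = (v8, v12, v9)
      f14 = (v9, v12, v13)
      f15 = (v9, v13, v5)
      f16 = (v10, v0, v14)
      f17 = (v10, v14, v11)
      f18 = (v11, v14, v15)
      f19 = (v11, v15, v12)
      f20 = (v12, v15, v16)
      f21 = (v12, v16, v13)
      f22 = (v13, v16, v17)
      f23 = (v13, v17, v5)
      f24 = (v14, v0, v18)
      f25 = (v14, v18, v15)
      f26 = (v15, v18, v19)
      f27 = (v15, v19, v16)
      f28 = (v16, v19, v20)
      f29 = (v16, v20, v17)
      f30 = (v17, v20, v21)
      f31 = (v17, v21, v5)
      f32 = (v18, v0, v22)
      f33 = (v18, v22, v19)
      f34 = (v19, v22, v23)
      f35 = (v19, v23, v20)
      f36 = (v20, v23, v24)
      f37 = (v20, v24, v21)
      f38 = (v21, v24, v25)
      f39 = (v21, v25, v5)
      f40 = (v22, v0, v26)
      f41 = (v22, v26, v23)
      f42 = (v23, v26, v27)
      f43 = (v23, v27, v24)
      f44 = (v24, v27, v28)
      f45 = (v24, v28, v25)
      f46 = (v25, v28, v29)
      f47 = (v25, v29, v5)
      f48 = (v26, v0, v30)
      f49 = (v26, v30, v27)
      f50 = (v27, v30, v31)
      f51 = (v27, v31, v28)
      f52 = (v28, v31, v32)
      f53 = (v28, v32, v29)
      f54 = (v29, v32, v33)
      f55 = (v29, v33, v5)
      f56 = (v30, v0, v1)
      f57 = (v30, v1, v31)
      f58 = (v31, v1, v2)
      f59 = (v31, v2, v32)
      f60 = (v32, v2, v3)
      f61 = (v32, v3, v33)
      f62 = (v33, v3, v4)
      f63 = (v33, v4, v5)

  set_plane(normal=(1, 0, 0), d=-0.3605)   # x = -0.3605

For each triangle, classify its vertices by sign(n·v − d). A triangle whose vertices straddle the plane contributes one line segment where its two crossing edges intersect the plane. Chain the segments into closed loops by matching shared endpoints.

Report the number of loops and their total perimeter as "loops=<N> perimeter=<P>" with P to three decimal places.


loops=1 perimeter=12.042

Straddling triangles (20 of 64):
  (v10,v0,v14) [++-] → (-0.3605, 0.3605, -1.89436)–(-0.3605, 1.0615, -1.6666)  len=0.7371
  (v10,v14,v11) [+-+] → (-0.3605, 1.0615, -1.6666)–(-0.3605, 1.49479, -1.07028)  len=0.7371
  (v11,v14,v15) [+--] → (-0.3605, 1.49479, -1.07028)–(-0.3605, 1.80985, -0.6366)  len=0.5360
  (v11,v15,v12) [+-+] → (-0.3605, 1.80985, -0.6366)–(-0.3605, 1.80985, 0.305272)  len=0.9419
  (v12,v15,v16) [+--] → (-0.3605, 1.80985, 0.305272)–(-0.3605, 1.80985, 0.6366)  len=0.3313
  (v12,v16,v13) [+-+] → (-0.3605, 1.80985, 0.6366)–(-0.3605, 1.25621, 1.39856)  len=0.9419
  (v13,v16,v17) [+--] → (-0.3605, 1.25621, 1.39856)–(-0.3605, 1.0615, 1.6666)  len=0.3313
  (v13,v17,v5) [+-+] → (-0.3605, 1.0615, 1.6666)–(-0.3605, 0.3605, 1.89436)  len=0.7371
  (v14,v0,v18) [-+-] → (-0.3605, 0.3605, -1.89436)–(-0.3605, 0, -1.94287)  len=0.3637
  (v17,v21,v5) [--+] → (-0.3605, 0, 1.94287)–(-0.3605, 0.3605, 1.89436)  len=0.3637
  (v18,v0,v22) [-+-] → (-0.3605, 0, -1.94287)–(-0.3605, -0.3605, -1.89436)  len=0.3637
  (v21,v25,v5) [--+] → (-0.3605, -0.3605, 1.89436)–(-0.3605, 0, 1.94287)  len=0.3637
  (v22,v0,v26) [-++] → (-0.3605, -0.3605, -1.89436)–(-0.3605, -1.0615, -1.6666)  len=0.7371
  (v22,v26,v23) [-+-] → (-0.3605, -1.0615, -1.6666)–(-0.3605, -1.25621, -1.39856)  len=0.3313
  (v23,v26,v27) [-++] → (-0.3605, -1.25621, -1.39856)–(-0.3605, -1.80985, -0.6366)  len=0.9419
  (v23,v27,v24) [-+-] → (-0.3605, -1.80985, -0.6366)–(-0.3605, -1.80985, -0.305272)  len=0.3313
  (v24,v27,v28) [-++] → (-0.3605, -1.80985, -0.305272)–(-0.3605, -1.80985, 0.6366)  len=0.9419
  (v24,v28,v25) [-+-] → (-0.3605, -1.80985, 0.6366)–(-0.3605, -1.49479, 1.07028)  len=0.5360
  (v25,v28,v29) [-++] → (-0.3605, -1.49479, 1.07028)–(-0.3605, -1.0615, 1.6666)  len=0.7371
  (v25,v29,v5) [-++] → (-0.3605, -1.0615, 1.6666)–(-0.3605, -0.3605, 1.89436)  len=0.7371

Chained into 1 loop(s):
  loop 1: 20 segments, perimeter = 12.0423
Total perimeter = 12.042


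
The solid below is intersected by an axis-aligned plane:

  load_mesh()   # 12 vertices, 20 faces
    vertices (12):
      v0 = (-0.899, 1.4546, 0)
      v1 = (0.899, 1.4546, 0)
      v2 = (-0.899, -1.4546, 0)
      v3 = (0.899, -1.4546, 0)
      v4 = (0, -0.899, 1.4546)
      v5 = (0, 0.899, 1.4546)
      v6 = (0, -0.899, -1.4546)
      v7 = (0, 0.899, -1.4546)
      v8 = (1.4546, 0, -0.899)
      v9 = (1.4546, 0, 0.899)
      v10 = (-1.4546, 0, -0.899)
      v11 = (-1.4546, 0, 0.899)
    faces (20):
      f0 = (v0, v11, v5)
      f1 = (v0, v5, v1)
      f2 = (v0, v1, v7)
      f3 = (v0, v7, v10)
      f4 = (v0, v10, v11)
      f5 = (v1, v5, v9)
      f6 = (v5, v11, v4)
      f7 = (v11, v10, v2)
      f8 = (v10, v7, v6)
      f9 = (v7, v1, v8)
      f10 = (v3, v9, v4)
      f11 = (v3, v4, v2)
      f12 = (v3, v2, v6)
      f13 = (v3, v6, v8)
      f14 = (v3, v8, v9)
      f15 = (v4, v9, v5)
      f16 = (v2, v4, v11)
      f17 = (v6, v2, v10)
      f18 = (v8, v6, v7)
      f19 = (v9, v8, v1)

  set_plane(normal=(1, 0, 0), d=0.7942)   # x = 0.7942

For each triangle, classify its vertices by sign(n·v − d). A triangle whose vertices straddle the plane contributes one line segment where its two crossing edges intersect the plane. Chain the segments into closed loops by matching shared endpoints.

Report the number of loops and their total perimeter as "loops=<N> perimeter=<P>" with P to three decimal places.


loops=1 perimeter=7.912

Straddling triangles (10 of 20):
  (v0,v5,v1) [--+] → (0.7942, 1.38983, 0.169568)–(0.7942, 1.4546, 0)  len=0.1815
  (v0,v1,v7) [-+-] → (0.7942, 1.4546, 0)–(0.7942, 1.38983, -0.169568)  len=0.1815
  (v1,v5,v9) [+-+] → (0.7942, 1.38983, 0.169568)–(0.7942, 0.408153, 1.15125)  len=1.3883
  (v7,v1,v8) [-++] → (0.7942, 1.38983, -0.169568)–(0.7942, 0.408153, -1.15125)  len=1.3883
  (v3,v9,v4) [++-] → (0.7942, -0.408153, 1.15125)–(0.7942, -1.38983, 0.169568)  len=1.3883
  (v3,v4,v2) [+--] → (0.7942, -1.38983, 0.169568)–(0.7942, -1.4546, 0)  len=0.1815
  (v3,v2,v6) [+--] → (0.7942, -1.4546, 0)–(0.7942, -1.38983, -0.169568)  len=0.1815
  (v3,v6,v8) [+-+] → (0.7942, -1.38983, -0.169568)–(0.7942, -0.408153, -1.15125)  len=1.3883
  (v4,v9,v5) [-+-] → (0.7942, -0.408153, 1.15125)–(0.7942, 0.408153, 1.15125)  len=0.8163
  (v8,v6,v7) [+--] → (0.7942, -0.408153, -1.15125)–(0.7942, 0.408153, -1.15125)  len=0.8163

Chained into 1 loop(s):
  loop 1: 10 segments, perimeter = 7.9119
Total perimeter = 7.912


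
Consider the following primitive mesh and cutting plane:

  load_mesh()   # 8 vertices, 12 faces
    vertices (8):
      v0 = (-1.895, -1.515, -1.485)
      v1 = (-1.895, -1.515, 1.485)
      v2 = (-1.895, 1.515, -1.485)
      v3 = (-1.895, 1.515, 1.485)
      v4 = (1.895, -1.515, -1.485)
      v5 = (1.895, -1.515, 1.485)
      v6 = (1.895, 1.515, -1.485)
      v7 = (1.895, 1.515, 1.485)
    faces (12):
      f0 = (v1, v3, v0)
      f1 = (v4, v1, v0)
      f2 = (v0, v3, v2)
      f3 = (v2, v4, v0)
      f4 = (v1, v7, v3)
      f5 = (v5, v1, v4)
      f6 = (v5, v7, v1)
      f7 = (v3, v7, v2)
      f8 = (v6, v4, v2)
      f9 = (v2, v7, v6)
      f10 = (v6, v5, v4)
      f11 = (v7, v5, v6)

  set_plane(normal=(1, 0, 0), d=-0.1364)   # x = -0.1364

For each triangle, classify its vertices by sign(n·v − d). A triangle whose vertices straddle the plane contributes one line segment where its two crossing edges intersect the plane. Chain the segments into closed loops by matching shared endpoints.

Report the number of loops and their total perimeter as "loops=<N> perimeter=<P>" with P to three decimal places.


loops=1 perimeter=12.000

Straddling triangles (8 of 12):
  (v4,v1,v0) [+--] → (-0.1364, -1.515, 0.106889)–(-0.1364, -1.515, -1.485)  len=1.5919
  (v2,v4,v0) [-+-] → (-0.1364, 0.109048, -1.485)–(-0.1364, -1.515, -1.485)  len=1.6240
  (v1,v7,v3) [-+-] → (-0.1364, -0.109048, 1.485)–(-0.1364, 1.515, 1.485)  len=1.6240
  (v5,v1,v4) [+-+] → (-0.1364, -1.515, 1.485)–(-0.1364, -1.515, 0.106889)  len=1.3781
  (v5,v7,v1) [++-] → (-0.1364, -0.109048, 1.485)–(-0.1364, -1.515, 1.485)  len=1.4060
  (v3,v7,v2) [-+-] → (-0.1364, 1.515, 1.485)–(-0.1364, 1.515, -0.106889)  len=1.5919
  (v6,v4,v2) [++-] → (-0.1364, 0.109048, -1.485)–(-0.1364, 1.515, -1.485)  len=1.4060
  (v2,v7,v6) [-++] → (-0.1364, 1.515, -0.106889)–(-0.1364, 1.515, -1.485)  len=1.3781

Chained into 1 loop(s):
  loop 1: 8 segments, perimeter = 12.0000
Total perimeter = 12.000


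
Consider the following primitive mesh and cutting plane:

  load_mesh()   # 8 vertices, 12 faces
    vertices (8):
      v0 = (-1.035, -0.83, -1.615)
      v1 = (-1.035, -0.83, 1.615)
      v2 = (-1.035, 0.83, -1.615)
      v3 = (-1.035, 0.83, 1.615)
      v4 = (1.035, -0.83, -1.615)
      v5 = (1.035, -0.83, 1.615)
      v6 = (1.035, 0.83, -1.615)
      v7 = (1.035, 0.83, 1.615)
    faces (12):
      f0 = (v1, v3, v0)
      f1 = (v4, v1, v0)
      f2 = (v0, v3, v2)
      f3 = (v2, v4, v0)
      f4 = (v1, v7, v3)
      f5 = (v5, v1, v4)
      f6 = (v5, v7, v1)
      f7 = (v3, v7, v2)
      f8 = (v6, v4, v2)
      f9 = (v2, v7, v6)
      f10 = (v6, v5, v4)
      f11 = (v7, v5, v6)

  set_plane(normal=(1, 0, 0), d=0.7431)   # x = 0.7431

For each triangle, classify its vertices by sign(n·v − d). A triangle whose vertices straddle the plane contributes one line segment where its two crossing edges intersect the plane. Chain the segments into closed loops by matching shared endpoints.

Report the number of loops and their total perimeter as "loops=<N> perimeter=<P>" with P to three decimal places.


Straddling triangles (8 of 12):
  (v4,v1,v0) [+--] → (0.7431, -0.83, -1.15952)–(0.7431, -0.83, -1.615)  len=0.4555
  (v2,v4,v0) [-+-] → (0.7431, -0.595916, -1.615)–(0.7431, -0.83, -1.615)  len=0.2341
  (v1,v7,v3) [-+-] → (0.7431, 0.595916, 1.615)–(0.7431, 0.83, 1.615)  len=0.2341
  (v5,v1,v4) [+-+] → (0.7431, -0.83, 1.615)–(0.7431, -0.83, -1.15952)  len=2.7745
  (v5,v7,v1) [++-] → (0.7431, 0.595916, 1.615)–(0.7431, -0.83, 1.615)  len=1.4259
  (v3,v7,v2) [-+-] → (0.7431, 0.83, 1.615)–(0.7431, 0.83, 1.15952)  len=0.4555
  (v6,v4,v2) [++-] → (0.7431, -0.595916, -1.615)–(0.7431, 0.83, -1.615)  len=1.4259
  (v2,v7,v6) [-++] → (0.7431, 0.83, 1.15952)–(0.7431, 0.83, -1.615)  len=2.7745

Chained into 1 loop(s):
  loop 1: 8 segments, perimeter = 9.7800
Total perimeter = 9.780

loops=1 perimeter=9.780
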